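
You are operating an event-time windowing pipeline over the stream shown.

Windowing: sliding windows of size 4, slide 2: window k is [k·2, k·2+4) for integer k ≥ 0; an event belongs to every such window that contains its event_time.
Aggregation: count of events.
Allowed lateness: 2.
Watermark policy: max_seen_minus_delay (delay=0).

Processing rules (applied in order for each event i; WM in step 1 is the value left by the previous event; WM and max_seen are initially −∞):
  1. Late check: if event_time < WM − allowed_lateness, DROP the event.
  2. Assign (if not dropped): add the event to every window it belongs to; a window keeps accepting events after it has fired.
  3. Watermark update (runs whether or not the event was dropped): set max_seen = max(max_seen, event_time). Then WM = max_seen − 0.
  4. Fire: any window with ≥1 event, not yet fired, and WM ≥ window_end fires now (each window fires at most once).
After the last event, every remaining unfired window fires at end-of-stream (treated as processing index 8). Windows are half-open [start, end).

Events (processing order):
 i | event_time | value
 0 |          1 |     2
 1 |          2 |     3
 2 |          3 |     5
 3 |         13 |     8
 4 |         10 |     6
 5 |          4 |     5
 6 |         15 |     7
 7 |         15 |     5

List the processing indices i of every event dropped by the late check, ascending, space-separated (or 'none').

i=0 t=1 v=2: → [0,4); WM=1
i=1 t=2 v=3: → [2,6),[0,4); WM=2
i=2 t=3 v=5: → [2,6),[0,4); WM=3
i=3 t=13 v=8: → [12,16),[10,14); WM=13; [0,4) fires=3 [2,6) fires=2
i=4 t=10 v=6: DROP (t<13-2); WM=13
i=5 t=4 v=5: DROP (t<13-2); WM=13
i=6 t=15 v=7: → [14,18),[12,16); WM=15; [10,14) fires=1
i=7 t=15 v=5: → [14,18),[12,16); WM=15

4 5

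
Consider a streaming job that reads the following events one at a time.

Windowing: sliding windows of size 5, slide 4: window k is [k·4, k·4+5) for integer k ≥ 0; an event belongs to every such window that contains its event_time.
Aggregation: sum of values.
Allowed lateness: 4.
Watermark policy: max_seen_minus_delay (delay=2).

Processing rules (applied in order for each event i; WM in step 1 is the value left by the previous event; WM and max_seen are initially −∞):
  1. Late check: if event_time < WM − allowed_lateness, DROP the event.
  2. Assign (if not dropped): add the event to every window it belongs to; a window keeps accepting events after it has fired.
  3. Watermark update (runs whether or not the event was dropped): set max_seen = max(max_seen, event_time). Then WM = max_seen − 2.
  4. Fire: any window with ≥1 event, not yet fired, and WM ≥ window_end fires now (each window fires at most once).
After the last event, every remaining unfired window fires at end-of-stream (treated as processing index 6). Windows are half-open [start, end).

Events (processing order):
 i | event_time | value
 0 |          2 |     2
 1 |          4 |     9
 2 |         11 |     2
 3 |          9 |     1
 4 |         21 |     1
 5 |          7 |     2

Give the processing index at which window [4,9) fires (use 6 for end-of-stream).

2

i=0 t=2 v=2: → [0,5); WM=0
i=1 t=4 v=9: → [4,9),[0,5); WM=2
i=2 t=11 v=2: → [8,13); WM=9; [0,5) fires=11 [4,9) fires=9
i=3 t=9 v=1: → [8,13); WM=9
i=4 t=21 v=1: → [20,25); WM=19; [8,13) fires=3
i=5 t=7 v=2: DROP (t<19-4); WM=19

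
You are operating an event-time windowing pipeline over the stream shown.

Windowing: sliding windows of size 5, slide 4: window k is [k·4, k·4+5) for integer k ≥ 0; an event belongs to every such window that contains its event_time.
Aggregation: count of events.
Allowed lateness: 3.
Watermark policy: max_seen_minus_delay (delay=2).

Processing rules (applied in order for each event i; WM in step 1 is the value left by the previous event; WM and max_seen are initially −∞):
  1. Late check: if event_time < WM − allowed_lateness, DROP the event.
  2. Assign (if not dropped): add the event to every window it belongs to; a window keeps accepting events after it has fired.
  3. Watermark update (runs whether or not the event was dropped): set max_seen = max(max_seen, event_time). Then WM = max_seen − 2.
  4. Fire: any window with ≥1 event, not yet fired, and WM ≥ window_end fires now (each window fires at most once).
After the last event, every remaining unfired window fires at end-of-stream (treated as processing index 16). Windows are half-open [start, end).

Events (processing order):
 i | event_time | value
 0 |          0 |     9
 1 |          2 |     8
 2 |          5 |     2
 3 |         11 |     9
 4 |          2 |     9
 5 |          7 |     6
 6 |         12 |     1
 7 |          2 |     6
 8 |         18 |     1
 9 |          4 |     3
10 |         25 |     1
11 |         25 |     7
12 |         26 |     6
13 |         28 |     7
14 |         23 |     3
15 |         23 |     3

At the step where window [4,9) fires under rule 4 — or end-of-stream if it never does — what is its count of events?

1

i=0 t=0 v=9: → [0,5); WM=-2
i=1 t=2 v=8: → [0,5); WM=0
i=2 t=5 v=2: → [4,9); WM=3
i=3 t=11 v=9: → [8,13); WM=9; [0,5) fires=2 [4,9) fires=1
i=4 t=2 v=9: DROP (t<9-3); WM=9
i=5 t=7 v=6: → [4,9); WM=9
i=6 t=12 v=1: → [12,17),[8,13); WM=10
i=7 t=2 v=6: DROP (t<10-3); WM=10
i=8 t=18 v=1: → [16,21); WM=16; [8,13) fires=2
i=9 t=4 v=3: DROP (t<16-3); WM=16
i=10 t=25 v=1: → [24,29); WM=23; [12,17) fires=1 [16,21) fires=1
i=11 t=25 v=7: → [24,29); WM=23
i=12 t=26 v=6: → [24,29); WM=24
i=13 t=28 v=7: → [28,33),[24,29); WM=26
i=14 t=23 v=3: → [20,25); WM=26; [20,25) fires=1
i=15 t=23 v=3: → [20,25); WM=26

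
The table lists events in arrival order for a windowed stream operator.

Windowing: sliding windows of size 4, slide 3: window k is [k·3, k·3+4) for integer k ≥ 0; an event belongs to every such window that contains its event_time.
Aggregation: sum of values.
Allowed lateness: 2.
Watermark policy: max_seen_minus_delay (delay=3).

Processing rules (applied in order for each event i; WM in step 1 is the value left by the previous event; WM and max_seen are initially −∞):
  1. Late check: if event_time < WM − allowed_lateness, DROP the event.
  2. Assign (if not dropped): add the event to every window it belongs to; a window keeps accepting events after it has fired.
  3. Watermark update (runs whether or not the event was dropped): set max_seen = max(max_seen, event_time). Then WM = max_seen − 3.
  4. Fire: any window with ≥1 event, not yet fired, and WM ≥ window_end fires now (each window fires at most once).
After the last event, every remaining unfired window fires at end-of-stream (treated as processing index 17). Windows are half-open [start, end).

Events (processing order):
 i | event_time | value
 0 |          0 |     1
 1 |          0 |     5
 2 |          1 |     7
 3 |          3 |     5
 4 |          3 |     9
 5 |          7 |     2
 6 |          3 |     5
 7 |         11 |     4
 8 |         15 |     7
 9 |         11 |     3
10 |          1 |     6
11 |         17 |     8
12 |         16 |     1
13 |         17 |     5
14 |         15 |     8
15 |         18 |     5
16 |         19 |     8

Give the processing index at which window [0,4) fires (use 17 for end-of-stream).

5

i=0 t=0 v=1: → [0,4); WM=-3
i=1 t=0 v=5: → [0,4); WM=-3
i=2 t=1 v=7: → [0,4); WM=-2
i=3 t=3 v=5: → [3,7),[0,4); WM=0
i=4 t=3 v=9: → [3,7),[0,4); WM=0
i=5 t=7 v=2: → [6,10); WM=4; [0,4) fires=27
i=6 t=3 v=5: → [3,7),[0,4); WM=4
i=7 t=11 v=4: → [9,13); WM=8; [3,7) fires=19
i=8 t=15 v=7: → [15,19),[12,16); WM=12; [6,10) fires=2
i=9 t=11 v=3: → [9,13); WM=12
i=10 t=1 v=6: DROP (t<12-2); WM=12
i=11 t=17 v=8: → [15,19); WM=14; [9,13) fires=7
i=12 t=16 v=1: → [15,19); WM=14
i=13 t=17 v=5: → [15,19); WM=14
i=14 t=15 v=8: → [15,19),[12,16); WM=14
i=15 t=18 v=5: → [18,22),[15,19); WM=15
i=16 t=19 v=8: → [18,22); WM=16; [12,16) fires=15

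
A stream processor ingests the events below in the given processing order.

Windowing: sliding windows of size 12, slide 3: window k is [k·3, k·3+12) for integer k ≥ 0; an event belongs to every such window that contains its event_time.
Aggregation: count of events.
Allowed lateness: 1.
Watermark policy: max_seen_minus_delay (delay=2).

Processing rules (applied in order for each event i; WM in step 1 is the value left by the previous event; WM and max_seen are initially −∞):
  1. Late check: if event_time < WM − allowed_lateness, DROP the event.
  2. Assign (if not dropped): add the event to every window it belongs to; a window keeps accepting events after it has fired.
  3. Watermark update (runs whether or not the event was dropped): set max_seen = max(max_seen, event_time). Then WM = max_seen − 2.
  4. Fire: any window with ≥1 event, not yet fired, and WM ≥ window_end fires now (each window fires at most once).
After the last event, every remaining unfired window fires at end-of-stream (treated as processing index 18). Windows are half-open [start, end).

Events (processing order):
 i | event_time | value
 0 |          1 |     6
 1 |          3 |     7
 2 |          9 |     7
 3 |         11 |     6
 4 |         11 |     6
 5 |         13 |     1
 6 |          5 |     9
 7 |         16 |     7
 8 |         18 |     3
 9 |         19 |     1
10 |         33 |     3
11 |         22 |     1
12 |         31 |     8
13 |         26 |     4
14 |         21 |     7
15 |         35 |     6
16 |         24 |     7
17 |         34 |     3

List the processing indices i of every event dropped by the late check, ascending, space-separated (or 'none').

i=0 t=1 v=6: → [0,12); WM=-1
i=1 t=3 v=7: → [3,15),[0,12); WM=1
i=2 t=9 v=7: → [9,21),[6,18),[3,15),[0,12); WM=7
i=3 t=11 v=6: → [9,21),[6,18),[3,15),[0,12); WM=9
i=4 t=11 v=6: → [9,21),[6,18),[3,15),[0,12); WM=9
i=5 t=13 v=1: → [12,24),[9,21),[6,18),[3,15); WM=11
i=6 t=5 v=9: DROP (t<11-1); WM=11
i=7 t=16 v=7: → [15,27),[12,24),[9,21),[6,18); WM=14; [0,12) fires=5
i=8 t=18 v=3: → [18,30),[15,27),[12,24),[9,21); WM=16; [3,15) fires=5
i=9 t=19 v=1: → [18,30),[15,27),[12,24),[9,21); WM=17
i=10 t=33 v=3: → [33,45),[30,42),[27,39),[24,36); WM=31; [6,18) fires=5 [9,21) fires=7 [12,24) fires=4 [15,27) fires=3 [18,30) fires=2
i=11 t=22 v=1: DROP (t<31-1); WM=31
i=12 t=31 v=8: → [30,42),[27,39),[24,36),[21,33); WM=31
i=13 t=26 v=4: DROP (t<31-1); WM=31
i=14 t=21 v=7: DROP (t<31-1); WM=31
i=15 t=35 v=6: → [33,45),[30,42),[27,39),[24,36); WM=33; [21,33) fires=1
i=16 t=24 v=7: DROP (t<33-1); WM=33
i=17 t=34 v=3: → [33,45),[30,42),[27,39),[24,36); WM=33

6 11 13 14 16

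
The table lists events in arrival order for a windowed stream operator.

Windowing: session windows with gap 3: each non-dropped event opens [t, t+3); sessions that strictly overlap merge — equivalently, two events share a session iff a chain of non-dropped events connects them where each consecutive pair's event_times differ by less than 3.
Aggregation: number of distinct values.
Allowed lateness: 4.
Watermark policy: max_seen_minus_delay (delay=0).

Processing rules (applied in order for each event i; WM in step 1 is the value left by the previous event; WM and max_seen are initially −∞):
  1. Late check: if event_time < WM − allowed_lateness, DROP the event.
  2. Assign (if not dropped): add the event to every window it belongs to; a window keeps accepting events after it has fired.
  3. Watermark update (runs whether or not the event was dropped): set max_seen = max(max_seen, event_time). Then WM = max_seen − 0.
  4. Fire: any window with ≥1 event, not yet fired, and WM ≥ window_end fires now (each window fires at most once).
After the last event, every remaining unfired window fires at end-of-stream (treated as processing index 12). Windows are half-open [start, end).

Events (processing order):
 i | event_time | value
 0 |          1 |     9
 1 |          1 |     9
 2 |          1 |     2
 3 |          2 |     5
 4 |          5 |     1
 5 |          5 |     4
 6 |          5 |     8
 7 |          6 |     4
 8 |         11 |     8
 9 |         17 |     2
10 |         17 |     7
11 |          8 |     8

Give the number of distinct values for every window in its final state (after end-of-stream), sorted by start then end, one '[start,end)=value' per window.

[1,5)=3 [5,9)=3 [11,14)=1 [17,20)=2

i=0 t=1 v=9: → [1,4); WM=1
i=1 t=1 v=9: → [1,4); WM=1
i=2 t=1 v=2: → [1,4); WM=1
i=3 t=2 v=5: → [1,5); WM=2
i=4 t=5 v=1: → [5,8); WM=5
i=5 t=5 v=4: → [5,8); WM=5
i=6 t=5 v=8: → [5,8); WM=5
i=7 t=6 v=4: → [5,9); WM=6
i=8 t=11 v=8: → [11,14); WM=11
i=9 t=17 v=2: → [17,20); WM=17
i=10 t=17 v=7: → [17,20); WM=17
i=11 t=8 v=8: DROP (t<17-4); WM=17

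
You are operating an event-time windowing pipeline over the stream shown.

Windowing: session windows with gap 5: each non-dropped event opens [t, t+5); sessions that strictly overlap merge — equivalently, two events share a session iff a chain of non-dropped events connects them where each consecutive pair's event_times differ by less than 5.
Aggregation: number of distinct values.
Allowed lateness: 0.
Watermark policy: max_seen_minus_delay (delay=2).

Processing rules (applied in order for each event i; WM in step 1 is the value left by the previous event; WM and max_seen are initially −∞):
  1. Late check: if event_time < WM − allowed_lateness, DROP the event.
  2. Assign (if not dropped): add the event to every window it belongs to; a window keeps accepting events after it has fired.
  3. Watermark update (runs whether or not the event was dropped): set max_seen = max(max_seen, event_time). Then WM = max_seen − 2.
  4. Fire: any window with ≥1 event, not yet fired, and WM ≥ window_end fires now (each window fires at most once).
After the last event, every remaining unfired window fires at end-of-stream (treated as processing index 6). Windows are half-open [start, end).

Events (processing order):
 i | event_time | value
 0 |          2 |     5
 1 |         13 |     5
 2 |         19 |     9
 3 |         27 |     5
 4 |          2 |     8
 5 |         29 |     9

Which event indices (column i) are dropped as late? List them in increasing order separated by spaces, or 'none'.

4

i=0 t=2 v=5: → [2,7); WM=0
i=1 t=13 v=5: → [13,18); WM=11
i=2 t=19 v=9: → [19,24); WM=17
i=3 t=27 v=5: → [27,32); WM=25
i=4 t=2 v=8: DROP (t<25-0); WM=25
i=5 t=29 v=9: → [27,34); WM=27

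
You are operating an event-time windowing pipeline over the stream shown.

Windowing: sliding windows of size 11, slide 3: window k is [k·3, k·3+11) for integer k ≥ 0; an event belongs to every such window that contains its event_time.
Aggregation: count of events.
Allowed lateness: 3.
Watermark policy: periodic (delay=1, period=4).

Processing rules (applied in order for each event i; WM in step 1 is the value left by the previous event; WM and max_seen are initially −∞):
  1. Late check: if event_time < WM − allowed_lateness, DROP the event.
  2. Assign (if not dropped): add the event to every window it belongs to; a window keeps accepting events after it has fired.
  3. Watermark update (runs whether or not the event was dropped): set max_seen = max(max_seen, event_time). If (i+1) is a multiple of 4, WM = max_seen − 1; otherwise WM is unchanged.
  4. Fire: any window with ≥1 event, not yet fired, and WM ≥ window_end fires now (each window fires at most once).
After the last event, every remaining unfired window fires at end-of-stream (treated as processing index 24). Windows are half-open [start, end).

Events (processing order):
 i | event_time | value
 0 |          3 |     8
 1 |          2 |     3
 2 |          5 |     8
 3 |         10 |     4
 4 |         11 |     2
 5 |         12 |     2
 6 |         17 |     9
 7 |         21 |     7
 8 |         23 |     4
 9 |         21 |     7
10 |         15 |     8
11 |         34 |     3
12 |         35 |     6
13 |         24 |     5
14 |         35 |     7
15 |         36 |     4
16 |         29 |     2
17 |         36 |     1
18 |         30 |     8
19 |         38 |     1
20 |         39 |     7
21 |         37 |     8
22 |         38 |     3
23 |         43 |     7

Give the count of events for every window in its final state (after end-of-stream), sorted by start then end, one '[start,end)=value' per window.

[0,11)=4 [3,14)=5 [6,17)=3 [9,20)=4 [12,23)=4 [15,26)=4 [18,29)=3 [21,32)=3 [24,35)=1 [27,38)=6 [30,41)=9 [33,44)=10 [36,47)=7 [39,50)=2 [42,53)=1

i=0 t=3 v=8: → [3,14),[0,11); WM=−∞
i=1 t=2 v=3: → [0,11); WM=−∞
i=2 t=5 v=8: → [3,14),[0,11); WM=−∞
i=3 t=10 v=4: → [9,20),[6,17),[3,14),[0,11); WM=9
i=4 t=11 v=2: → [9,20),[6,17),[3,14); WM=9
i=5 t=12 v=2: → [12,23),[9,20),[6,17),[3,14); WM=9
i=6 t=17 v=9: → [15,26),[12,23),[9,20); WM=9
i=7 t=21 v=7: → [21,32),[18,29),[15,26),[12,23); WM=20; [0,11) fires=4 [3,14) fires=5 [6,17) fires=3 [9,20) fires=4
i=8 t=23 v=4: → [21,32),[18,29),[15,26); WM=20
i=9 t=21 v=7: → [21,32),[18,29),[15,26),[12,23); WM=20
i=10 t=15 v=8: DROP (t<20-3); WM=20
i=11 t=34 v=3: → [33,44),[30,41),[27,38),[24,35); WM=33; [12,23) fires=4 [15,26) fires=4 [18,29) fires=3 [21,32) fires=3
i=12 t=35 v=6: → [33,44),[30,41),[27,38); WM=33
i=13 t=24 v=5: DROP (t<33-3); WM=33
i=14 t=35 v=7: → [33,44),[30,41),[27,38); WM=33
i=15 t=36 v=4: → [36,47),[33,44),[30,41),[27,38); WM=35; [24,35) fires=1
i=16 t=29 v=2: DROP (t<35-3); WM=35
i=17 t=36 v=1: → [36,47),[33,44),[30,41),[27,38); WM=35
i=18 t=30 v=8: DROP (t<35-3); WM=35
i=19 t=38 v=1: → [36,47),[33,44),[30,41); WM=37
i=20 t=39 v=7: → [39,50),[36,47),[33,44),[30,41); WM=37
i=21 t=37 v=8: → [36,47),[33,44),[30,41),[27,38); WM=37
i=22 t=38 v=3: → [36,47),[33,44),[30,41); WM=37
i=23 t=43 v=7: → [42,53),[39,50),[36,47),[33,44); WM=42; [27,38) fires=6 [30,41) fires=9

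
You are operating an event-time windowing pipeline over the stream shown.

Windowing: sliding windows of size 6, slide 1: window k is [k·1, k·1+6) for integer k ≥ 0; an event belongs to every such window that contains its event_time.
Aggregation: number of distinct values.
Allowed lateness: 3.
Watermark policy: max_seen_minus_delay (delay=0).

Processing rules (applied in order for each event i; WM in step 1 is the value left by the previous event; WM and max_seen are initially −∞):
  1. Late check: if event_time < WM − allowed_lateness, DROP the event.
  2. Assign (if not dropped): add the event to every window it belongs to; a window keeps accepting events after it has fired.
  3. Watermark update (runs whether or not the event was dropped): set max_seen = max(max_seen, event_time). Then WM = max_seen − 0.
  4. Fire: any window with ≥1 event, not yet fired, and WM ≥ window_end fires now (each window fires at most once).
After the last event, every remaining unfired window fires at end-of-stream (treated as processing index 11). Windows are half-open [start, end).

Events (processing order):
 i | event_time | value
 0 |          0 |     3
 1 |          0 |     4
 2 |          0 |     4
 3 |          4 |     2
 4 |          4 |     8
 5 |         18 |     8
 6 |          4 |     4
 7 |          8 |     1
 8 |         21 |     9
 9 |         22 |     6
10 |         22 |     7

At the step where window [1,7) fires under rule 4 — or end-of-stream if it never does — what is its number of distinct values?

i=0 t=0 v=3: → [0,6); WM=0
i=1 t=0 v=4: → [0,6); WM=0
i=2 t=0 v=4: → [0,6); WM=0
i=3 t=4 v=2: → [4,10),[3,9),[2,8),[1,7),[0,6); WM=4
i=4 t=4 v=8: → [4,10),[3,9),[2,8),[1,7),[0,6); WM=4
i=5 t=18 v=8: → [18,24),[17,23),[16,22),[15,21),[14,20),[13,19); WM=18; [0,6) fires=4 [1,7) fires=2 [2,8) fires=2 [3,9) fires=2 [4,10) fires=2
i=6 t=4 v=4: DROP (t<18-3); WM=18
i=7 t=8 v=1: DROP (t<18-3); WM=18
i=8 t=21 v=9: → [21,27),[20,26),[19,25),[18,24),[17,23),[16,22); WM=21; [13,19) fires=1 [14,20) fires=1 [15,21) fires=1
i=9 t=22 v=6: → [22,28),[21,27),[20,26),[19,25),[18,24),[17,23); WM=22; [16,22) fires=2
i=10 t=22 v=7: → [22,28),[21,27),[20,26),[19,25),[18,24),[17,23); WM=22

2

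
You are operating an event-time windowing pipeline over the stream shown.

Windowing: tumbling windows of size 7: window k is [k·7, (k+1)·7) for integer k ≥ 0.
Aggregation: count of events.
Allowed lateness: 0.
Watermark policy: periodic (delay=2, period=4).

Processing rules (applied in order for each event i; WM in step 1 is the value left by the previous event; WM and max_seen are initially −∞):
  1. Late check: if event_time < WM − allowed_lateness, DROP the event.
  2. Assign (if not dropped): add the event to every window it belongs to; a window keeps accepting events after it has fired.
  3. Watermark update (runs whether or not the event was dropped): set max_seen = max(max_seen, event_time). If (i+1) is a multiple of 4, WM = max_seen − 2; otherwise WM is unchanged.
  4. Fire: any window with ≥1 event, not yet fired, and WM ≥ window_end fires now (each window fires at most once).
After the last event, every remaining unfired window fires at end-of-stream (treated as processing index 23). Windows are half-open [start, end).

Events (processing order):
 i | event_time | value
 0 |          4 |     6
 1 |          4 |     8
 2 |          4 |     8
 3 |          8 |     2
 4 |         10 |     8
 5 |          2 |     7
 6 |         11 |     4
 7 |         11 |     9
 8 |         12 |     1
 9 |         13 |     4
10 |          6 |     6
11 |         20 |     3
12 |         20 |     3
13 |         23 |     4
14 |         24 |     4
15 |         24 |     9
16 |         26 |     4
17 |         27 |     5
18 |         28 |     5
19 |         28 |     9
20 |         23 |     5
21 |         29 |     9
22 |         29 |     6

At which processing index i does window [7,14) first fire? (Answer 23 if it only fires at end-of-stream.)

i=0 t=4 v=6: → [0,7); WM=−∞
i=1 t=4 v=8: → [0,7); WM=−∞
i=2 t=4 v=8: → [0,7); WM=−∞
i=3 t=8 v=2: → [7,14); WM=6
i=4 t=10 v=8: → [7,14); WM=6
i=5 t=2 v=7: DROP (t<6-0); WM=6
i=6 t=11 v=4: → [7,14); WM=6
i=7 t=11 v=9: → [7,14); WM=9; [0,7) fires=3
i=8 t=12 v=1: → [7,14); WM=9
i=9 t=13 v=4: → [7,14); WM=9
i=10 t=6 v=6: DROP (t<9-0); WM=9
i=11 t=20 v=3: → [14,21); WM=18; [7,14) fires=6
i=12 t=20 v=3: → [14,21); WM=18
i=13 t=23 v=4: → [21,28); WM=18
i=14 t=24 v=4: → [21,28); WM=18
i=15 t=24 v=9: → [21,28); WM=22; [14,21) fires=2
i=16 t=26 v=4: → [21,28); WM=22
i=17 t=27 v=5: → [21,28); WM=22
i=18 t=28 v=5: → [28,35); WM=22
i=19 t=28 v=9: → [28,35); WM=26
i=20 t=23 v=5: DROP (t<26-0); WM=26
i=21 t=29 v=9: → [28,35); WM=26
i=22 t=29 v=6: → [28,35); WM=26

11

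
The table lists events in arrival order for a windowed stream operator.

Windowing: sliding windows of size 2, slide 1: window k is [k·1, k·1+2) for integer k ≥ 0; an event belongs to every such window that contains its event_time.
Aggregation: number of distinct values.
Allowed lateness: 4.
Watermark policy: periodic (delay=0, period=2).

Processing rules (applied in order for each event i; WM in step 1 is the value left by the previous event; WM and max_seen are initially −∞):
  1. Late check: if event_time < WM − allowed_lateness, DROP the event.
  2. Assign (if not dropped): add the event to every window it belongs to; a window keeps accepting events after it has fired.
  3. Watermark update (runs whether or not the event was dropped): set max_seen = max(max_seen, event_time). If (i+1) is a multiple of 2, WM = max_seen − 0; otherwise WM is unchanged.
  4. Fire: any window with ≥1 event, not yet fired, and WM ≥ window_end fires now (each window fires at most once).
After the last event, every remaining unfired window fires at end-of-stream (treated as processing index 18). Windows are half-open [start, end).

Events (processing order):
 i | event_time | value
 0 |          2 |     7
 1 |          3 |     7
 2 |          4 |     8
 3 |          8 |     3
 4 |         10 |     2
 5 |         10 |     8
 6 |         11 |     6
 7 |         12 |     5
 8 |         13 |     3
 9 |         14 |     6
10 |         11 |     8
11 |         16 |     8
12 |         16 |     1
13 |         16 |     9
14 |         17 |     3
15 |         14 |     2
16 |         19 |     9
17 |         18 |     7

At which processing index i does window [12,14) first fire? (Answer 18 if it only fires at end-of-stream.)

9

i=0 t=2 v=7: → [2,4),[1,3); WM=−∞
i=1 t=3 v=7: → [3,5),[2,4); WM=3; [1,3) fires=1
i=2 t=4 v=8: → [4,6),[3,5); WM=3
i=3 t=8 v=3: → [8,10),[7,9); WM=8; [2,4) fires=1 [3,5) fires=2 [4,6) fires=1
i=4 t=10 v=2: → [10,12),[9,11); WM=8
i=5 t=10 v=8: → [10,12),[9,11); WM=10; [7,9) fires=1 [8,10) fires=1
i=6 t=11 v=6: → [11,13),[10,12); WM=10
i=7 t=12 v=5: → [12,14),[11,13); WM=12; [9,11) fires=2 [10,12) fires=3
i=8 t=13 v=3: → [13,15),[12,14); WM=12
i=9 t=14 v=6: → [14,16),[13,15); WM=14; [11,13) fires=2 [12,14) fires=2
i=10 t=11 v=8: → [11,13),[10,12); WM=14
i=11 t=16 v=8: → [16,18),[15,17); WM=16; [13,15) fires=2 [14,16) fires=1
i=12 t=16 v=1: → [16,18),[15,17); WM=16
i=13 t=16 v=9: → [16,18),[15,17); WM=16
i=14 t=17 v=3: → [17,19),[16,18); WM=16
i=15 t=14 v=2: → [14,16),[13,15); WM=17; [15,17) fires=3
i=16 t=19 v=9: → [19,21),[18,20); WM=17
i=17 t=18 v=7: → [18,20),[17,19); WM=19; [16,18) fires=4 [17,19) fires=2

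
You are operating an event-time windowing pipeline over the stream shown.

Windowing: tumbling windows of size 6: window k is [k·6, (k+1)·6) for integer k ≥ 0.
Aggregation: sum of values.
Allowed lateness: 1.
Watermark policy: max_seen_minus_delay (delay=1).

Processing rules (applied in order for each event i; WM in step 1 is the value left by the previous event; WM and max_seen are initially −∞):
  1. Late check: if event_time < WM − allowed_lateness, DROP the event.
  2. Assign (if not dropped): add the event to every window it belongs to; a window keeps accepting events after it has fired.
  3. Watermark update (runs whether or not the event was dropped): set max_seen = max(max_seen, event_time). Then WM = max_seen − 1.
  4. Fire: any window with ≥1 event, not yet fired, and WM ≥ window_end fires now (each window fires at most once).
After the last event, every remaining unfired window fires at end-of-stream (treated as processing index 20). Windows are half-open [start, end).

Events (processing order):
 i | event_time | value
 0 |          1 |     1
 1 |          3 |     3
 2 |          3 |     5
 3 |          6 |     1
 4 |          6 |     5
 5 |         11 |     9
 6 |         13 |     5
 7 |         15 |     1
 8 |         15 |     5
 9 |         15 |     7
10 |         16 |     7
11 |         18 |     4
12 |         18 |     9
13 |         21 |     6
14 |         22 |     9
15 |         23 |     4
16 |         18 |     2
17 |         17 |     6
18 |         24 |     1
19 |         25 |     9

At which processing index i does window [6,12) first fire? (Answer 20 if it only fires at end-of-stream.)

6

i=0 t=1 v=1: → [0,6); WM=0
i=1 t=3 v=3: → [0,6); WM=2
i=2 t=3 v=5: → [0,6); WM=2
i=3 t=6 v=1: → [6,12); WM=5
i=4 t=6 v=5: → [6,12); WM=5
i=5 t=11 v=9: → [6,12); WM=10; [0,6) fires=9
i=6 t=13 v=5: → [12,18); WM=12; [6,12) fires=15
i=7 t=15 v=1: → [12,18); WM=14
i=8 t=15 v=5: → [12,18); WM=14
i=9 t=15 v=7: → [12,18); WM=14
i=10 t=16 v=7: → [12,18); WM=15
i=11 t=18 v=4: → [18,24); WM=17
i=12 t=18 v=9: → [18,24); WM=17
i=13 t=21 v=6: → [18,24); WM=20; [12,18) fires=25
i=14 t=22 v=9: → [18,24); WM=21
i=15 t=23 v=4: → [18,24); WM=22
i=16 t=18 v=2: DROP (t<22-1); WM=22
i=17 t=17 v=6: DROP (t<22-1); WM=22
i=18 t=24 v=1: → [24,30); WM=23
i=19 t=25 v=9: → [24,30); WM=24; [18,24) fires=32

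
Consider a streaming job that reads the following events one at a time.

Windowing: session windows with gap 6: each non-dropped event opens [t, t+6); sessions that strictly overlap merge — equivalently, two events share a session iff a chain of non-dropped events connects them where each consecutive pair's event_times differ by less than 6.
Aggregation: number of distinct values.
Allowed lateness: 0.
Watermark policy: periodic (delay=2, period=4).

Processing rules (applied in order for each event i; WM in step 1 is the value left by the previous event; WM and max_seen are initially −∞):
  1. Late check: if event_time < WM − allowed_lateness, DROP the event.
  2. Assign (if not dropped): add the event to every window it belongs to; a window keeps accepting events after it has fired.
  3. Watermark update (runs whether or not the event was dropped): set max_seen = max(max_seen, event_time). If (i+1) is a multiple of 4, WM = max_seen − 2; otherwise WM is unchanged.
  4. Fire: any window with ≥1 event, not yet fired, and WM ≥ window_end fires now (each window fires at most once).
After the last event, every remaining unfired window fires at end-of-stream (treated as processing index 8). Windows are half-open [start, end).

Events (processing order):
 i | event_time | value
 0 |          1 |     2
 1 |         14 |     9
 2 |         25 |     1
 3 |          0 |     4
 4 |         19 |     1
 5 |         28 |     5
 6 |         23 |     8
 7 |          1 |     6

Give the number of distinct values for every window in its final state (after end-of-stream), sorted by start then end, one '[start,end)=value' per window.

i=0 t=1 v=2: → [1,7); WM=−∞
i=1 t=14 v=9: → [14,20); WM=−∞
i=2 t=25 v=1: → [25,31); WM=−∞
i=3 t=0 v=4: → [0,7); WM=23
i=4 t=19 v=1: DROP (t<23-0); WM=23
i=5 t=28 v=5: → [25,34); WM=23
i=6 t=23 v=8: → [23,34); WM=23
i=7 t=1 v=6: DROP (t<23-0); WM=26

[0,7)=2 [14,20)=1 [23,34)=3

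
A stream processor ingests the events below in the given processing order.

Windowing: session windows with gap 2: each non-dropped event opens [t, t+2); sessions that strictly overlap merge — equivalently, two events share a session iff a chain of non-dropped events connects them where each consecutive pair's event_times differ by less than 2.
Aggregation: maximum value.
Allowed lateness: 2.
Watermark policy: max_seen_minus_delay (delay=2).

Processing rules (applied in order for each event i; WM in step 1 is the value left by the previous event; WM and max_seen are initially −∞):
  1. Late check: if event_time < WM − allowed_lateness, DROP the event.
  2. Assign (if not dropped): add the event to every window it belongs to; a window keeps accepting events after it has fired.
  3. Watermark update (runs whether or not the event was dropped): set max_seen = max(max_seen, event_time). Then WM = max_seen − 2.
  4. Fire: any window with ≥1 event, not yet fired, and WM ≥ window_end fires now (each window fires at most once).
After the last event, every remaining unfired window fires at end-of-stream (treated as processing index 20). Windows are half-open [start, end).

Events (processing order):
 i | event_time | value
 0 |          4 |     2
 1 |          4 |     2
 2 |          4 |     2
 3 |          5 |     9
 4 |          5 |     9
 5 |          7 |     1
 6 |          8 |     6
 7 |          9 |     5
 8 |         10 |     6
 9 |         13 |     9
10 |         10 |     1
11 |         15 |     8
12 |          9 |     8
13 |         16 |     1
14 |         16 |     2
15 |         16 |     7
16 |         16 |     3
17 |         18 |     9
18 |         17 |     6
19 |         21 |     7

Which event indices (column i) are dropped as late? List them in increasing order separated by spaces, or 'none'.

12

i=0 t=4 v=2: → [4,6); WM=2
i=1 t=4 v=2: → [4,6); WM=2
i=2 t=4 v=2: → [4,6); WM=2
i=3 t=5 v=9: → [4,7); WM=3
i=4 t=5 v=9: → [4,7); WM=3
i=5 t=7 v=1: → [7,9); WM=5
i=6 t=8 v=6: → [7,10); WM=6
i=7 t=9 v=5: → [7,11); WM=7
i=8 t=10 v=6: → [7,12); WM=8
i=9 t=13 v=9: → [13,15); WM=11
i=10 t=10 v=1: → [7,12); WM=11
i=11 t=15 v=8: → [15,17); WM=13
i=12 t=9 v=8: DROP (t<13-2); WM=13
i=13 t=16 v=1: → [15,18); WM=14
i=14 t=16 v=2: → [15,18); WM=14
i=15 t=16 v=7: → [15,18); WM=14
i=16 t=16 v=3: → [15,18); WM=14
i=17 t=18 v=9: → [18,20); WM=16
i=18 t=17 v=6: → [15,20); WM=16
i=19 t=21 v=7: → [21,23); WM=19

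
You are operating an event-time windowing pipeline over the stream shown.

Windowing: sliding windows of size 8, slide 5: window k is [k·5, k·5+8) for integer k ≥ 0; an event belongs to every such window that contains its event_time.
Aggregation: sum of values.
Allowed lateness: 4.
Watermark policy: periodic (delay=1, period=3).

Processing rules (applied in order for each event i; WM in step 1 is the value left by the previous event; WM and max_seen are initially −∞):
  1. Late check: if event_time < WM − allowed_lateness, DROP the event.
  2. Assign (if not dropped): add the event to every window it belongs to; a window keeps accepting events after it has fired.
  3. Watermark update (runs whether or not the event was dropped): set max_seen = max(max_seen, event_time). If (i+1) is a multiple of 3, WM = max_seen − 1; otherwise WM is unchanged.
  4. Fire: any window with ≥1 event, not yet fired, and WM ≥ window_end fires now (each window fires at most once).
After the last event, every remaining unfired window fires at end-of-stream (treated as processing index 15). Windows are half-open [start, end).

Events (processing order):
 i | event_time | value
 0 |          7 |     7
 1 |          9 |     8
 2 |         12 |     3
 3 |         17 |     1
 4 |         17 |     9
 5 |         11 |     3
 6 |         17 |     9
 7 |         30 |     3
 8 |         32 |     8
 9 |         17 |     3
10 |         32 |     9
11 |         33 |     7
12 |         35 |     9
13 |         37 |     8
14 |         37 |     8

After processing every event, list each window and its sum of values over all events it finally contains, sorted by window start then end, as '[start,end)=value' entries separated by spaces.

[0,8)=7 [5,13)=21 [10,18)=25 [15,23)=19 [25,33)=20 [30,38)=52 [35,43)=25

i=0 t=7 v=7: → [5,13),[0,8); WM=−∞
i=1 t=9 v=8: → [5,13); WM=−∞
i=2 t=12 v=3: → [10,18),[5,13); WM=11; [0,8) fires=7
i=3 t=17 v=1: → [15,23),[10,18); WM=11
i=4 t=17 v=9: → [15,23),[10,18); WM=11
i=5 t=11 v=3: → [10,18),[5,13); WM=16; [5,13) fires=21
i=6 t=17 v=9: → [15,23),[10,18); WM=16
i=7 t=30 v=3: → [30,38),[25,33); WM=16
i=8 t=32 v=8: → [30,38),[25,33); WM=31; [10,18) fires=25 [15,23) fires=19
i=9 t=17 v=3: DROP (t<31-4); WM=31
i=10 t=32 v=9: → [30,38),[25,33); WM=31
i=11 t=33 v=7: → [30,38); WM=32
i=12 t=35 v=9: → [35,43),[30,38); WM=32
i=13 t=37 v=8: → [35,43),[30,38); WM=32
i=14 t=37 v=8: → [35,43),[30,38); WM=36; [25,33) fires=20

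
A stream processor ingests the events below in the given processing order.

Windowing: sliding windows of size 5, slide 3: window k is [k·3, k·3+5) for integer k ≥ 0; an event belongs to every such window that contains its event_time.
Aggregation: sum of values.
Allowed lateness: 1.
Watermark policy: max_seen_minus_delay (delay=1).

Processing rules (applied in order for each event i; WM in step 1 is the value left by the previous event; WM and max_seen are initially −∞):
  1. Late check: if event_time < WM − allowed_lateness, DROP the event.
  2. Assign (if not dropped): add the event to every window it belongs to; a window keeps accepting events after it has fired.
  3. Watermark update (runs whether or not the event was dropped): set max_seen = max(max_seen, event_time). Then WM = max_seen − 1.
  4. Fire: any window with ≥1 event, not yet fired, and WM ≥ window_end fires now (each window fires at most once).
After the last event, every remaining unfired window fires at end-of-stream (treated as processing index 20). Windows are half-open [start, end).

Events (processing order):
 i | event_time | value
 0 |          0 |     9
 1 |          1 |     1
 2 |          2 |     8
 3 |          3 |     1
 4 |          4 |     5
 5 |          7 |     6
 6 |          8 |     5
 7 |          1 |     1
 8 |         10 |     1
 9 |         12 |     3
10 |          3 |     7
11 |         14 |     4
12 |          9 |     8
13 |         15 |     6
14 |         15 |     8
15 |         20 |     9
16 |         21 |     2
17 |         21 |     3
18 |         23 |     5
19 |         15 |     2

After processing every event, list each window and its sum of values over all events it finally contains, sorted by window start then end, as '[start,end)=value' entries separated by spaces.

[0,5)=24 [3,8)=12 [6,11)=12 [9,14)=4 [12,17)=21 [15,20)=14 [18,23)=14 [21,26)=10

i=0 t=0 v=9: → [0,5); WM=-1
i=1 t=1 v=1: → [0,5); WM=0
i=2 t=2 v=8: → [0,5); WM=1
i=3 t=3 v=1: → [3,8),[0,5); WM=2
i=4 t=4 v=5: → [3,8),[0,5); WM=3
i=5 t=7 v=6: → [6,11),[3,8); WM=6; [0,5) fires=24
i=6 t=8 v=5: → [6,11); WM=7
i=7 t=1 v=1: DROP (t<7-1); WM=7
i=8 t=10 v=1: → [9,14),[6,11); WM=9; [3,8) fires=12
i=9 t=12 v=3: → [12,17),[9,14); WM=11; [6,11) fires=12
i=10 t=3 v=7: DROP (t<11-1); WM=11
i=11 t=14 v=4: → [12,17); WM=13
i=12 t=9 v=8: DROP (t<13-1); WM=13
i=13 t=15 v=6: → [15,20),[12,17); WM=14; [9,14) fires=4
i=14 t=15 v=8: → [15,20),[12,17); WM=14
i=15 t=20 v=9: → [18,23); WM=19; [12,17) fires=21
i=16 t=21 v=2: → [21,26),[18,23); WM=20; [15,20) fires=14
i=17 t=21 v=3: → [21,26),[18,23); WM=20
i=18 t=23 v=5: → [21,26); WM=22
i=19 t=15 v=2: DROP (t<22-1); WM=22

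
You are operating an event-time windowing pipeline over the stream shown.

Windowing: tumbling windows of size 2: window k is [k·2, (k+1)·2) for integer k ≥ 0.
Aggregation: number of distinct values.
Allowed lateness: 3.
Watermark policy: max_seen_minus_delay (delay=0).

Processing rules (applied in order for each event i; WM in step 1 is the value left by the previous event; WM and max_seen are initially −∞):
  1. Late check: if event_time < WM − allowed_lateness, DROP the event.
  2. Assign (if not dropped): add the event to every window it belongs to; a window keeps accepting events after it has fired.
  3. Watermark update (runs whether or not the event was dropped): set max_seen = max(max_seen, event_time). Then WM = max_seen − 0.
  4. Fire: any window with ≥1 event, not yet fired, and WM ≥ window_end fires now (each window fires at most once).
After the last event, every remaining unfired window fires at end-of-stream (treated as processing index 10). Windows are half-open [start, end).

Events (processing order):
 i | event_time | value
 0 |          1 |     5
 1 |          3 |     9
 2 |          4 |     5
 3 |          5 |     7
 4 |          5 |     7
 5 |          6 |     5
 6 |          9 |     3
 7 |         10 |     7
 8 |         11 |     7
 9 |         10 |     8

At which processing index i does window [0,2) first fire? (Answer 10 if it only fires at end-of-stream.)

1

i=0 t=1 v=5: → [0,2); WM=1
i=1 t=3 v=9: → [2,4); WM=3; [0,2) fires=1
i=2 t=4 v=5: → [4,6); WM=4; [2,4) fires=1
i=3 t=5 v=7: → [4,6); WM=5
i=4 t=5 v=7: → [4,6); WM=5
i=5 t=6 v=5: → [6,8); WM=6; [4,6) fires=2
i=6 t=9 v=3: → [8,10); WM=9; [6,8) fires=1
i=7 t=10 v=7: → [10,12); WM=10; [8,10) fires=1
i=8 t=11 v=7: → [10,12); WM=11
i=9 t=10 v=8: → [10,12); WM=11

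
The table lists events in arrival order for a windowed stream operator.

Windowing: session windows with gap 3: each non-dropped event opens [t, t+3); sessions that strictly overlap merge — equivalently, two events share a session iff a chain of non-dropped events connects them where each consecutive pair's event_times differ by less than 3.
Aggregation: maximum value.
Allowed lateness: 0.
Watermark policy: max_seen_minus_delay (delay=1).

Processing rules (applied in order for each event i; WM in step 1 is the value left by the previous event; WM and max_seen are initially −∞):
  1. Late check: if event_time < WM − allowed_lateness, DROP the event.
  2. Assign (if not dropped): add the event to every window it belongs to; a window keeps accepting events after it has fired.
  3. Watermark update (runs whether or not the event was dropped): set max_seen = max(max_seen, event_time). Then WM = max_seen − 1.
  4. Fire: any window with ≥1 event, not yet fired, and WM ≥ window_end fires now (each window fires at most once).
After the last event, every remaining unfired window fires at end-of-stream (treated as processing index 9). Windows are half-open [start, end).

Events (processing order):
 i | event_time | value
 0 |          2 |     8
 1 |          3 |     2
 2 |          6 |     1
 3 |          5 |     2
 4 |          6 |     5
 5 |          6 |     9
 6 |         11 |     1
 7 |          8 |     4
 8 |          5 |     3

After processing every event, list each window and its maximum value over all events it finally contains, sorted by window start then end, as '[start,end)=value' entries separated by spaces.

[2,9)=9 [11,14)=1

i=0 t=2 v=8: → [2,5); WM=1
i=1 t=3 v=2: → [2,6); WM=2
i=2 t=6 v=1: → [6,9); WM=5
i=3 t=5 v=2: → [2,9); WM=5
i=4 t=6 v=5: → [2,9); WM=5
i=5 t=6 v=9: → [2,9); WM=5
i=6 t=11 v=1: → [11,14); WM=10
i=7 t=8 v=4: DROP (t<10-0); WM=10
i=8 t=5 v=3: DROP (t<10-0); WM=10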